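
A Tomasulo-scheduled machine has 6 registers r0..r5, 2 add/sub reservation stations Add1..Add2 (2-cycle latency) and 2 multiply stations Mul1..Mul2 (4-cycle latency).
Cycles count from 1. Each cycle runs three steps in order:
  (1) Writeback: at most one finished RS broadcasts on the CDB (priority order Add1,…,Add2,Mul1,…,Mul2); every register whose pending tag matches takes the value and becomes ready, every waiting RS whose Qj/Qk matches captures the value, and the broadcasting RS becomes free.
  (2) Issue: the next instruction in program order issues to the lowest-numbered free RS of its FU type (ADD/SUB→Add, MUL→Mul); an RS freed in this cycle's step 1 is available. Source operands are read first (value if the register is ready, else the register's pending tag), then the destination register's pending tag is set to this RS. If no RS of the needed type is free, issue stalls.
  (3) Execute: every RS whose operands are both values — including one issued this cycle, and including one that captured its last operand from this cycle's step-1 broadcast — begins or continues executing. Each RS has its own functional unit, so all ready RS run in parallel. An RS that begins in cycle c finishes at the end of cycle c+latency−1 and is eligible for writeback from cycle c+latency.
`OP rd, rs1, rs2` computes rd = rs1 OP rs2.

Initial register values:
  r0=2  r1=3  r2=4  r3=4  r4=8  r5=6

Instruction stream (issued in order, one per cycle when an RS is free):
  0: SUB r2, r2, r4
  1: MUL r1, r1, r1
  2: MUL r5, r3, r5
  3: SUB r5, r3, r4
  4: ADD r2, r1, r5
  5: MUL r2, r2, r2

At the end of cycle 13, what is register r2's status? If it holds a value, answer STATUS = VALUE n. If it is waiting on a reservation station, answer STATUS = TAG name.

c1: issue SUB r2<-Add1 | r0:2,r1:3,r2:Add1,r3:4,r4:8,r5:6
c2: issue MUL r1<-Mul1 | r0:2,r1:Mul1,r2:Add1,r3:4,r4:8,r5:6
c3: CDB Add1=-4; issue MUL r5<-Mul2 | r0:2,r1:Mul1,r2:-4,r3:4,r4:8,r5:Mul2
c4: issue SUB r5<-Add1 | r0:2,r1:Mul1,r2:-4,r3:4,r4:8,r5:Add1
c5: issue ADD r2<-Add2 | r0:2,r1:Mul1,r2:Add2,r3:4,r4:8,r5:Add1
c6: CDB Add1=-4; stall | r0:2,r1:Mul1,r2:Add2,r3:4,r4:8,r5:-4
c7: CDB Mul1=9; issue MUL r2<-Mul1 | r0:2,r1:9,r2:Mul1,r3:4,r4:8,r5:-4
c8: CDB Mul2=24 | r0:2,r1:9,r2:Mul1,r3:4,r4:8,r5:-4
c9: CDB Add2=5 | r0:2,r1:9,r2:Mul1,r3:4,r4:8,r5:-4
c10: - | r0:2,r1:9,r2:Mul1,r3:4,r4:8,r5:-4
c11: - | r0:2,r1:9,r2:Mul1,r3:4,r4:8,r5:-4
c12: - | r0:2,r1:9,r2:Mul1,r3:4,r4:8,r5:-4
c13: CDB Mul1=25 | r0:2,r1:9,r2:25,r3:4,r4:8,r5:-4

STATUS = VALUE 25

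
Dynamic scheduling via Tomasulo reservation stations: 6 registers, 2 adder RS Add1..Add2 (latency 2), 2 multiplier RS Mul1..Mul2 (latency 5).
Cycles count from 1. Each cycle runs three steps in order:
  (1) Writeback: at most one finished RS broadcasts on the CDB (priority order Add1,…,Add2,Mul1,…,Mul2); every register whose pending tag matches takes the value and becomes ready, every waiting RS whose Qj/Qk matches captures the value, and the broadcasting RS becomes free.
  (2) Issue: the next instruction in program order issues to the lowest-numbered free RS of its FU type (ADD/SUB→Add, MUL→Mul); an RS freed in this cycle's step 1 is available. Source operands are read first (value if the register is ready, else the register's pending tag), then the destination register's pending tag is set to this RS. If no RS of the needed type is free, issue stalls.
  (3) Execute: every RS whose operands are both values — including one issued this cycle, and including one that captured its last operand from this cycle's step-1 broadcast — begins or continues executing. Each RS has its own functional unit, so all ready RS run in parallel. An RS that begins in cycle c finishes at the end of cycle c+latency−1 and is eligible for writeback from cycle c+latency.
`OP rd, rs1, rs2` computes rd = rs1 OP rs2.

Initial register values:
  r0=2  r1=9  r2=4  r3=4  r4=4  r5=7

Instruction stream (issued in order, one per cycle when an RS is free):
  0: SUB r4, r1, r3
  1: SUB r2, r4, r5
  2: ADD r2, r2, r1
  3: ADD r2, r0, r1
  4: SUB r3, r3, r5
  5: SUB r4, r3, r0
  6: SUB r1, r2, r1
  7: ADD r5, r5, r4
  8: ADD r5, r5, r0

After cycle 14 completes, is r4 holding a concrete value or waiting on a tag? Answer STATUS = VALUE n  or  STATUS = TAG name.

  c1: issue SUB r4<-Add1  regs: r0:2,r1:9,r2:4,r3:4,r4:Add1,r5:7
  c2: issue SUB r2<-Add2  regs: r0:2,r1:9,r2:Add2,r3:4,r4:Add1,r5:7
  c3: CDB Add1=5; issue ADD r2<-Add1  regs: r0:2,r1:9,r2:Add1,r3:4,r4:5,r5:7
  c4: stall  regs: r0:2,r1:9,r2:Add1,r3:4,r4:5,r5:7
  c5: CDB Add2=-2; issue ADD r2<-Add2  regs: r0:2,r1:9,r2:Add2,r3:4,r4:5,r5:7
  c6: stall  regs: r0:2,r1:9,r2:Add2,r3:4,r4:5,r5:7
  c7: CDB Add1=7; issue SUB r3<-Add1  regs: r0:2,r1:9,r2:Add2,r3:Add1,r4:5,r5:7
  c8: CDB Add2=11; issue SUB r4<-Add2  regs: r0:2,r1:9,r2:11,r3:Add1,r4:Add2,r5:7
  c9: CDB Add1=-3; issue SUB r1<-Add1  regs: r0:2,r1:Add1,r2:11,r3:-3,r4:Add2,r5:7
  c10: stall  regs: r0:2,r1:Add1,r2:11,r3:-3,r4:Add2,r5:7
  c11: CDB Add1=2; issue ADD r5<-Add1  regs: r0:2,r1:2,r2:11,r3:-3,r4:Add2,r5:Add1
  c12: CDB Add2=-5; issue ADD r5<-Add2  regs: r0:2,r1:2,r2:11,r3:-3,r4:-5,r5:Add2
  c13: -  regs: r0:2,r1:2,r2:11,r3:-3,r4:-5,r5:Add2
  c14: CDB Add1=2  regs: r0:2,r1:2,r2:11,r3:-3,r4:-5,r5:Add2

STATUS = VALUE -5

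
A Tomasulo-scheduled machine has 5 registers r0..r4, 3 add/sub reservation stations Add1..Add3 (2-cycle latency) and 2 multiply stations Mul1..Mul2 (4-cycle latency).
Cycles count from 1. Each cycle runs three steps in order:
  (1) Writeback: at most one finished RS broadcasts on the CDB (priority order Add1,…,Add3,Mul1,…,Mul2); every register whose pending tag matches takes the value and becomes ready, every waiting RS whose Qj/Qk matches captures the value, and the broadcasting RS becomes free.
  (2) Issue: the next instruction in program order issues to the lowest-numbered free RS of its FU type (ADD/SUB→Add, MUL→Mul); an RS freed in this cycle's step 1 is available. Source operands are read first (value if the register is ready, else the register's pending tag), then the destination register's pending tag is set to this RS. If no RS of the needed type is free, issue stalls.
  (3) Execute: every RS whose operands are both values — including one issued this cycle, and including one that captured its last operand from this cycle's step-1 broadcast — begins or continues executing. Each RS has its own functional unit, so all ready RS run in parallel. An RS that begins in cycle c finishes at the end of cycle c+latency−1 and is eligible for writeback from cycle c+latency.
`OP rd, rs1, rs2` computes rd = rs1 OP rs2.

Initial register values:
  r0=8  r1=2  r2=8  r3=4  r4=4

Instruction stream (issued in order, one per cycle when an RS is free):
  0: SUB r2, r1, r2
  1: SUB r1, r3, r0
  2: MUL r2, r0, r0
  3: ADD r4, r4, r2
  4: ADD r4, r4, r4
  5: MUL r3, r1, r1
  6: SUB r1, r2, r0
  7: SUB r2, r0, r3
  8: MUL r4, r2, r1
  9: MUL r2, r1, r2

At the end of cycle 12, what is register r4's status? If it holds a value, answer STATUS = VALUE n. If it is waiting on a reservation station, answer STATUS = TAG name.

STATUS = TAG Mul1

cycle 1: issue SUB r2<-Add1 // r0:8,r1:2,r2:Add1,r3:4,r4:4
cycle 2: issue SUB r1<-Add2 // r0:8,r1:Add2,r2:Add1,r3:4,r4:4
cycle 3: CDB Add1=-6; issue MUL r2<-Mul1 // r0:8,r1:Add2,r2:Mul1,r3:4,r4:4
cycle 4: CDB Add2=-4; issue ADD r4<-Add1 // r0:8,r1:-4,r2:Mul1,r3:4,r4:Add1
cycle 5: issue ADD r4<-Add2 // r0:8,r1:-4,r2:Mul1,r3:4,r4:Add2
cycle 6: issue MUL r3<-Mul2 // r0:8,r1:-4,r2:Mul1,r3:Mul2,r4:Add2
cycle 7: CDB Mul1=64; issue SUB r1<-Add3 // r0:8,r1:Add3,r2:64,r3:Mul2,r4:Add2
cycle 8: stall // r0:8,r1:Add3,r2:64,r3:Mul2,r4:Add2
cycle 9: CDB Add1=68; issue SUB r2<-Add1 // r0:8,r1:Add3,r2:Add1,r3:Mul2,r4:Add2
cycle 10: CDB Add3=56; issue MUL r4<-Mul1 // r0:8,r1:56,r2:Add1,r3:Mul2,r4:Mul1
cycle 11: CDB Add2=136; stall // r0:8,r1:56,r2:Add1,r3:Mul2,r4:Mul1
cycle 12: CDB Mul2=16; issue MUL r2<-Mul2 // r0:8,r1:56,r2:Mul2,r3:16,r4:Mul1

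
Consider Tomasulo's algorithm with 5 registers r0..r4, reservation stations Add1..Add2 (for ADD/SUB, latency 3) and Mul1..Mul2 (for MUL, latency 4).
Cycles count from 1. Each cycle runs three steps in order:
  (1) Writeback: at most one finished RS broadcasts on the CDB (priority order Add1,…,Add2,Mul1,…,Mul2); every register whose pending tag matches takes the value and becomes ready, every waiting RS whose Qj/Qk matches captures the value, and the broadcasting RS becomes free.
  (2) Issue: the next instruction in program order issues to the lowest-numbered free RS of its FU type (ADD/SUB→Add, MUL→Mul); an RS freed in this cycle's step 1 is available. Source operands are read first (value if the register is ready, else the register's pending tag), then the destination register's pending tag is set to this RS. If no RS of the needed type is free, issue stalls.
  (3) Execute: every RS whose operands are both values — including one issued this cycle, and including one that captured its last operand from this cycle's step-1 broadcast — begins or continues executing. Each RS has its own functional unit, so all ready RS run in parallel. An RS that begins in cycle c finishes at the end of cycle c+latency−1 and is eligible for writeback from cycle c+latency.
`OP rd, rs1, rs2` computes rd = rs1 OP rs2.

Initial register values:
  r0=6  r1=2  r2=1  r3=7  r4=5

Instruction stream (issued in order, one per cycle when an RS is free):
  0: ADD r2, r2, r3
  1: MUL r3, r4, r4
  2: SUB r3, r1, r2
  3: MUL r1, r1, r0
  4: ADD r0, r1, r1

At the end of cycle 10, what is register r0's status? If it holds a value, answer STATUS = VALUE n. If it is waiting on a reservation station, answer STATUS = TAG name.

cycle 1: issue ADD r2<-Add1 // r0:6,r1:2,r2:Add1,r3:7,r4:5
cycle 2: issue MUL r3<-Mul1 // r0:6,r1:2,r2:Add1,r3:Mul1,r4:5
cycle 3: issue SUB r3<-Add2 // r0:6,r1:2,r2:Add1,r3:Add2,r4:5
cycle 4: CDB Add1=8; issue MUL r1<-Mul2 // r0:6,r1:Mul2,r2:8,r3:Add2,r4:5
cycle 5: issue ADD r0<-Add1 // r0:Add1,r1:Mul2,r2:8,r3:Add2,r4:5
cycle 6: CDB Mul1=25 // r0:Add1,r1:Mul2,r2:8,r3:Add2,r4:5
cycle 7: CDB Add2=-6 // r0:Add1,r1:Mul2,r2:8,r3:-6,r4:5
cycle 8: CDB Mul2=12 // r0:Add1,r1:12,r2:8,r3:-6,r4:5
cycle 9: - // r0:Add1,r1:12,r2:8,r3:-6,r4:5
cycle 10: - // r0:Add1,r1:12,r2:8,r3:-6,r4:5

STATUS = TAG Add1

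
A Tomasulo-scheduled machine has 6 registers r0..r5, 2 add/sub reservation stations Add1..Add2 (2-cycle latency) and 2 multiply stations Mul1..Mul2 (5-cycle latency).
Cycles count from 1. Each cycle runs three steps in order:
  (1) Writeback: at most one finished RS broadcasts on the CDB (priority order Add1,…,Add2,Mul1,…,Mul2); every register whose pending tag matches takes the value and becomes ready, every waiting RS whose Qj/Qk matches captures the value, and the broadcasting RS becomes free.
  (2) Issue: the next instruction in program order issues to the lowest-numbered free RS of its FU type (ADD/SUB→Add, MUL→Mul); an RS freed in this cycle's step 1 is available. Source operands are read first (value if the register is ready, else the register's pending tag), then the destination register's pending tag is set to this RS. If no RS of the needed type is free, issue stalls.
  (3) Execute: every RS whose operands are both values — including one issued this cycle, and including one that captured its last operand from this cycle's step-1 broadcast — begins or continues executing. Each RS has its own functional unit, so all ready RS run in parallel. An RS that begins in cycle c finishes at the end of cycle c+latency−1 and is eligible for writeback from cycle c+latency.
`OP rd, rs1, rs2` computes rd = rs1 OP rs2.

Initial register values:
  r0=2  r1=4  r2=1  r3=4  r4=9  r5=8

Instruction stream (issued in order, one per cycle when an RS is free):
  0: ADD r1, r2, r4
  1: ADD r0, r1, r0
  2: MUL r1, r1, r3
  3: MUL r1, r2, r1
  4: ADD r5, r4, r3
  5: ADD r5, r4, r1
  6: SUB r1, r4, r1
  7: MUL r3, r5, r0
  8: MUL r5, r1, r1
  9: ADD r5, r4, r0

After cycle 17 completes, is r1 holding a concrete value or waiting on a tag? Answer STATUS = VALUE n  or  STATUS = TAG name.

c1: issue ADD r1<-Add1 | r0:2,r1:Add1,r2:1,r3:4,r4:9,r5:8
c2: issue ADD r0<-Add2 | r0:Add2,r1:Add1,r2:1,r3:4,r4:9,r5:8
c3: CDB Add1=10; issue MUL r1<-Mul1 | r0:Add2,r1:Mul1,r2:1,r3:4,r4:9,r5:8
c4: issue MUL r1<-Mul2 | r0:Add2,r1:Mul2,r2:1,r3:4,r4:9,r5:8
c5: CDB Add2=12; issue ADD r5<-Add1 | r0:12,r1:Mul2,r2:1,r3:4,r4:9,r5:Add1
c6: issue ADD r5<-Add2 | r0:12,r1:Mul2,r2:1,r3:4,r4:9,r5:Add2
c7: CDB Add1=13; issue SUB r1<-Add1 | r0:12,r1:Add1,r2:1,r3:4,r4:9,r5:Add2
c8: CDB Mul1=40; issue MUL r3<-Mul1 | r0:12,r1:Add1,r2:1,r3:Mul1,r4:9,r5:Add2
c9: stall | r0:12,r1:Add1,r2:1,r3:Mul1,r4:9,r5:Add2
c10: stall | r0:12,r1:Add1,r2:1,r3:Mul1,r4:9,r5:Add2
c11: stall | r0:12,r1:Add1,r2:1,r3:Mul1,r4:9,r5:Add2
c12: stall | r0:12,r1:Add1,r2:1,r3:Mul1,r4:9,r5:Add2
c13: CDB Mul2=40; issue MUL r5<-Mul2 | r0:12,r1:Add1,r2:1,r3:Mul1,r4:9,r5:Mul2
c14: stall | r0:12,r1:Add1,r2:1,r3:Mul1,r4:9,r5:Mul2
c15: CDB Add1=-31; issue ADD r5<-Add1 | r0:12,r1:-31,r2:1,r3:Mul1,r4:9,r5:Add1
c16: CDB Add2=49 | r0:12,r1:-31,r2:1,r3:Mul1,r4:9,r5:Add1
c17: CDB Add1=21 | r0:12,r1:-31,r2:1,r3:Mul1,r4:9,r5:21

STATUS = VALUE -31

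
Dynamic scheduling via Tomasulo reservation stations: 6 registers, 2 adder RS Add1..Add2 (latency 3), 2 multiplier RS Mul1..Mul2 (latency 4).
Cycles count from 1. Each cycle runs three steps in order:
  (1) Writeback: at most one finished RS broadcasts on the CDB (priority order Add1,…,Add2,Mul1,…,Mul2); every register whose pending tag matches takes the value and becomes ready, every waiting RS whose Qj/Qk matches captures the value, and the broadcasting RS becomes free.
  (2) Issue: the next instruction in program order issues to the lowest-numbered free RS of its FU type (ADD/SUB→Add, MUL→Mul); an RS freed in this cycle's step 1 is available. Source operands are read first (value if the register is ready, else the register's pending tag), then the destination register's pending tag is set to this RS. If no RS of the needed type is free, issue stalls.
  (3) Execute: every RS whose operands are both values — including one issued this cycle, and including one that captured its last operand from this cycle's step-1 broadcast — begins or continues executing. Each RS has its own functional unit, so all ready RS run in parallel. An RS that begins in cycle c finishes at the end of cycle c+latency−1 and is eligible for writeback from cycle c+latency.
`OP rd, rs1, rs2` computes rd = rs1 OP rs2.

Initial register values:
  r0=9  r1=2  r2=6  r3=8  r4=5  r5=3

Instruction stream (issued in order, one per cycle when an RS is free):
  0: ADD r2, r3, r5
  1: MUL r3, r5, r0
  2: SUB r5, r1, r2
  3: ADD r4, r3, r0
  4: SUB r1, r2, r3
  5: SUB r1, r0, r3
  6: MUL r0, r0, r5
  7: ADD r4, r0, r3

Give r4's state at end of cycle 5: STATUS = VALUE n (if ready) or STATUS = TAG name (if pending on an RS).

STATUS = TAG Add1

c1: issue ADD r2<-Add1 | r0:9,r1:2,r2:Add1,r3:8,r4:5,r5:3
c2: issue MUL r3<-Mul1 | r0:9,r1:2,r2:Add1,r3:Mul1,r4:5,r5:3
c3: issue SUB r5<-Add2 | r0:9,r1:2,r2:Add1,r3:Mul1,r4:5,r5:Add2
c4: CDB Add1=11; issue ADD r4<-Add1 | r0:9,r1:2,r2:11,r3:Mul1,r4:Add1,r5:Add2
c5: stall | r0:9,r1:2,r2:11,r3:Mul1,r4:Add1,r5:Add2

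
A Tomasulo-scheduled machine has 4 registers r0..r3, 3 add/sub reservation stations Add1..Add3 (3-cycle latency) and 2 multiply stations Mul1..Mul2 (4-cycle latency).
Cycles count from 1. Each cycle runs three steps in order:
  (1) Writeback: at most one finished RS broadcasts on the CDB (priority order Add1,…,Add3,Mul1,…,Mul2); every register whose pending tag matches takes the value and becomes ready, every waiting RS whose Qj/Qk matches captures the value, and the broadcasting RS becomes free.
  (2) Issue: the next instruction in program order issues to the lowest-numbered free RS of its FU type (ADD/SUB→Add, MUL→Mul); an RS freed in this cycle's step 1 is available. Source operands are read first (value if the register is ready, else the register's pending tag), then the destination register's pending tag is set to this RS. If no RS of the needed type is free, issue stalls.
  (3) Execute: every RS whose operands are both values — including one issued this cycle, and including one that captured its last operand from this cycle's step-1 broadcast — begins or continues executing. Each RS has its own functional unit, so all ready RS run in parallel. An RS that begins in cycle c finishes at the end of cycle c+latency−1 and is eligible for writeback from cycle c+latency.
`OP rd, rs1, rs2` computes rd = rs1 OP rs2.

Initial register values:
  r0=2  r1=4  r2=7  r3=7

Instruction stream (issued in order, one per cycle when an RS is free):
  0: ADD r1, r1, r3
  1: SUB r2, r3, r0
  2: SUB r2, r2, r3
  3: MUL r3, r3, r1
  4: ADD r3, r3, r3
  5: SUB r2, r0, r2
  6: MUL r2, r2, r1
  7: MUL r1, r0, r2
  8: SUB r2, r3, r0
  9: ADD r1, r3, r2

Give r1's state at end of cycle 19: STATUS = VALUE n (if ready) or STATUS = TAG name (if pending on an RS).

STATUS = VALUE 306

cycle 1: issue ADD r1<-Add1 // r0:2,r1:Add1,r2:7,r3:7
cycle 2: issue SUB r2<-Add2 // r0:2,r1:Add1,r2:Add2,r3:7
cycle 3: issue SUB r2<-Add3 // r0:2,r1:Add1,r2:Add3,r3:7
cycle 4: CDB Add1=11; issue MUL r3<-Mul1 // r0:2,r1:11,r2:Add3,r3:Mul1
cycle 5: CDB Add2=5; issue ADD r3<-Add1 // r0:2,r1:11,r2:Add3,r3:Add1
cycle 6: issue SUB r2<-Add2 // r0:2,r1:11,r2:Add2,r3:Add1
cycle 7: issue MUL r2<-Mul2 // r0:2,r1:11,r2:Mul2,r3:Add1
cycle 8: CDB Add3=-2; stall // r0:2,r1:11,r2:Mul2,r3:Add1
cycle 9: CDB Mul1=77; issue MUL r1<-Mul1 // r0:2,r1:Mul1,r2:Mul2,r3:Add1
cycle 10: issue SUB r2<-Add3 // r0:2,r1:Mul1,r2:Add3,r3:Add1
cycle 11: CDB Add2=4; issue ADD r1<-Add2 // r0:2,r1:Add2,r2:Add3,r3:Add1
cycle 12: CDB Add1=154 // r0:2,r1:Add2,r2:Add3,r3:154
cycle 13: - // r0:2,r1:Add2,r2:Add3,r3:154
cycle 14: - // r0:2,r1:Add2,r2:Add3,r3:154
cycle 15: CDB Add3=152 // r0:2,r1:Add2,r2:152,r3:154
cycle 16: CDB Mul2=44 // r0:2,r1:Add2,r2:152,r3:154
cycle 17: - // r0:2,r1:Add2,r2:152,r3:154
cycle 18: CDB Add2=306 // r0:2,r1:306,r2:152,r3:154
cycle 19: - // r0:2,r1:306,r2:152,r3:154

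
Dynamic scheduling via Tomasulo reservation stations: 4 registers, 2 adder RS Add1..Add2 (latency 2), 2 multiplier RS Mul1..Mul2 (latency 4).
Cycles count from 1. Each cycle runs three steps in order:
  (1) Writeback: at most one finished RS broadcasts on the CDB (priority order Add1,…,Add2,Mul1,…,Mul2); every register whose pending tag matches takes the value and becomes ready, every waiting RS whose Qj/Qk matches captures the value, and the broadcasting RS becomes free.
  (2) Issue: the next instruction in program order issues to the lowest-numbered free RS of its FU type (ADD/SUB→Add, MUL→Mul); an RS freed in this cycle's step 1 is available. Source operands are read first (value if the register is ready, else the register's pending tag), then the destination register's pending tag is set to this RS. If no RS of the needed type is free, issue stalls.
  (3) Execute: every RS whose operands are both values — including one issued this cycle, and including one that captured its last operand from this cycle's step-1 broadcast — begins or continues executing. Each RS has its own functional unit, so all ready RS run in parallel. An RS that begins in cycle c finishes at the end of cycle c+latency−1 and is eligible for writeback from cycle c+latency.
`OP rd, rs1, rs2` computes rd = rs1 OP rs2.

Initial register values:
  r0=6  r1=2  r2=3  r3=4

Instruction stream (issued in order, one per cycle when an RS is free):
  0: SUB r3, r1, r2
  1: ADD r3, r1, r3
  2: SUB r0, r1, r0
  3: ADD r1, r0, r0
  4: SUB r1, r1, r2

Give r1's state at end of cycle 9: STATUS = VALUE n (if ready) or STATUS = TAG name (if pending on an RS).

STATUS = VALUE -11

cycle 1: issue SUB r3<-Add1 // r0:6,r1:2,r2:3,r3:Add1
cycle 2: issue ADD r3<-Add2 // r0:6,r1:2,r2:3,r3:Add2
cycle 3: CDB Add1=-1; issue SUB r0<-Add1 // r0:Add1,r1:2,r2:3,r3:Add2
cycle 4: stall // r0:Add1,r1:2,r2:3,r3:Add2
cycle 5: CDB Add1=-4; issue ADD r1<-Add1 // r0:-4,r1:Add1,r2:3,r3:Add2
cycle 6: CDB Add2=1; issue SUB r1<-Add2 // r0:-4,r1:Add2,r2:3,r3:1
cycle 7: CDB Add1=-8 // r0:-4,r1:Add2,r2:3,r3:1
cycle 8: - // r0:-4,r1:Add2,r2:3,r3:1
cycle 9: CDB Add2=-11 // r0:-4,r1:-11,r2:3,r3:1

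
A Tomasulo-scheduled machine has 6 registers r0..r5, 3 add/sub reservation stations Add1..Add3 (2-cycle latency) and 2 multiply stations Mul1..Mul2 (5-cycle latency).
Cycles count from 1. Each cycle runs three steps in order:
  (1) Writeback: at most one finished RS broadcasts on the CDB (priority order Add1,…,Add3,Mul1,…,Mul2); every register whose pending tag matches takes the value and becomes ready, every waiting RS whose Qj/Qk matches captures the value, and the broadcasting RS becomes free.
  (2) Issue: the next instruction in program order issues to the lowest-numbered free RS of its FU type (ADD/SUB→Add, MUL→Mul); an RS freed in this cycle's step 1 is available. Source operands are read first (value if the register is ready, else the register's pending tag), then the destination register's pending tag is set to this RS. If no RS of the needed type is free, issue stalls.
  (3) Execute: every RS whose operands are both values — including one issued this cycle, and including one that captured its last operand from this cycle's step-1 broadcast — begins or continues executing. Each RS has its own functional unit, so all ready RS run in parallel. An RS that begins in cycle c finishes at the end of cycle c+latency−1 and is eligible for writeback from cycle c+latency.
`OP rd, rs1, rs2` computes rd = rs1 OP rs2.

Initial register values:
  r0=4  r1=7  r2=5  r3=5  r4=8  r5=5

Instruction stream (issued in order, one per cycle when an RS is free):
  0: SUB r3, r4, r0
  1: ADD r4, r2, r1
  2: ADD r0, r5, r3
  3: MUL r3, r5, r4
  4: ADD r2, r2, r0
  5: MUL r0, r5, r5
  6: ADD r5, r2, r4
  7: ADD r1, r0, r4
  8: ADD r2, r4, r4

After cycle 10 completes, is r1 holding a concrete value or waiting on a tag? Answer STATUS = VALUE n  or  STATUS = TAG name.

STATUS = TAG Add2

cycle 1: issue SUB r3<-Add1 // r0:4,r1:7,r2:5,r3:Add1,r4:8,r5:5
cycle 2: issue ADD r4<-Add2 // r0:4,r1:7,r2:5,r3:Add1,r4:Add2,r5:5
cycle 3: CDB Add1=4; issue ADD r0<-Add1 // r0:Add1,r1:7,r2:5,r3:4,r4:Add2,r5:5
cycle 4: CDB Add2=12; issue MUL r3<-Mul1 // r0:Add1,r1:7,r2:5,r3:Mul1,r4:12,r5:5
cycle 5: CDB Add1=9; issue ADD r2<-Add1 // r0:9,r1:7,r2:Add1,r3:Mul1,r4:12,r5:5
cycle 6: issue MUL r0<-Mul2 // r0:Mul2,r1:7,r2:Add1,r3:Mul1,r4:12,r5:5
cycle 7: CDB Add1=14; issue ADD r5<-Add1 // r0:Mul2,r1:7,r2:14,r3:Mul1,r4:12,r5:Add1
cycle 8: issue ADD r1<-Add2 // r0:Mul2,r1:Add2,r2:14,r3:Mul1,r4:12,r5:Add1
cycle 9: CDB Add1=26; issue ADD r2<-Add1 // r0:Mul2,r1:Add2,r2:Add1,r3:Mul1,r4:12,r5:26
cycle 10: CDB Mul1=60 // r0:Mul2,r1:Add2,r2:Add1,r3:60,r4:12,r5:26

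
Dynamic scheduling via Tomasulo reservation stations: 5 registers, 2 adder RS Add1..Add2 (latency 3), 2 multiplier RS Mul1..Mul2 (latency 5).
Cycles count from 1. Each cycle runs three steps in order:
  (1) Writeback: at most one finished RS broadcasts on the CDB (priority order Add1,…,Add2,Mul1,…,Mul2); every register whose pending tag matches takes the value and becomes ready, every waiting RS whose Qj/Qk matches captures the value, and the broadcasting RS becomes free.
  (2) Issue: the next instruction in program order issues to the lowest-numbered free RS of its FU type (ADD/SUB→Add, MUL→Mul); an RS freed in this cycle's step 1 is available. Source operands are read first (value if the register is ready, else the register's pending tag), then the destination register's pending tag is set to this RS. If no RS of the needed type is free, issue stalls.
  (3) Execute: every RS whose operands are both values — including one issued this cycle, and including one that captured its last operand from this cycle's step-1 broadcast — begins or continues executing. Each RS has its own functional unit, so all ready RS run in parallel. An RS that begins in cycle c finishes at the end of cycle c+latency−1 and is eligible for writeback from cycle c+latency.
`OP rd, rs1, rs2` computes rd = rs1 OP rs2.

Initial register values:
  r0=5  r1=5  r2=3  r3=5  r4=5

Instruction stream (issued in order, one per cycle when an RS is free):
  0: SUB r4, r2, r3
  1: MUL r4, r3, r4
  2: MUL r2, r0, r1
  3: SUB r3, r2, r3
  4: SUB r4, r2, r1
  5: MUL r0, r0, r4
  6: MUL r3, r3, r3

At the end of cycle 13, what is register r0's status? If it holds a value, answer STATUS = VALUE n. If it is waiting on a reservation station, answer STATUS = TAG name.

  c1: issue SUB r4<-Add1  regs: r0:5,r1:5,r2:3,r3:5,r4:Add1
  c2: issue MUL r4<-Mul1  regs: r0:5,r1:5,r2:3,r3:5,r4:Mul1
  c3: issue MUL r2<-Mul2  regs: r0:5,r1:5,r2:Mul2,r3:5,r4:Mul1
  c4: CDB Add1=-2; issue SUB r3<-Add1  regs: r0:5,r1:5,r2:Mul2,r3:Add1,r4:Mul1
  c5: issue SUB r4<-Add2  regs: r0:5,r1:5,r2:Mul2,r3:Add1,r4:Add2
  c6: stall  regs: r0:5,r1:5,r2:Mul2,r3:Add1,r4:Add2
  c7: stall  regs: r0:5,r1:5,r2:Mul2,r3:Add1,r4:Add2
  c8: CDB Mul2=25; issue MUL r0<-Mul2  regs: r0:Mul2,r1:5,r2:25,r3:Add1,r4:Add2
  c9: CDB Mul1=-10; issue MUL r3<-Mul1  regs: r0:Mul2,r1:5,r2:25,r3:Mul1,r4:Add2
  c10: -  regs: r0:Mul2,r1:5,r2:25,r3:Mul1,r4:Add2
  c11: CDB Add1=20  regs: r0:Mul2,r1:5,r2:25,r3:Mul1,r4:Add2
  c12: CDB Add2=20  regs: r0:Mul2,r1:5,r2:25,r3:Mul1,r4:20
  c13: -  regs: r0:Mul2,r1:5,r2:25,r3:Mul1,r4:20

STATUS = TAG Mul2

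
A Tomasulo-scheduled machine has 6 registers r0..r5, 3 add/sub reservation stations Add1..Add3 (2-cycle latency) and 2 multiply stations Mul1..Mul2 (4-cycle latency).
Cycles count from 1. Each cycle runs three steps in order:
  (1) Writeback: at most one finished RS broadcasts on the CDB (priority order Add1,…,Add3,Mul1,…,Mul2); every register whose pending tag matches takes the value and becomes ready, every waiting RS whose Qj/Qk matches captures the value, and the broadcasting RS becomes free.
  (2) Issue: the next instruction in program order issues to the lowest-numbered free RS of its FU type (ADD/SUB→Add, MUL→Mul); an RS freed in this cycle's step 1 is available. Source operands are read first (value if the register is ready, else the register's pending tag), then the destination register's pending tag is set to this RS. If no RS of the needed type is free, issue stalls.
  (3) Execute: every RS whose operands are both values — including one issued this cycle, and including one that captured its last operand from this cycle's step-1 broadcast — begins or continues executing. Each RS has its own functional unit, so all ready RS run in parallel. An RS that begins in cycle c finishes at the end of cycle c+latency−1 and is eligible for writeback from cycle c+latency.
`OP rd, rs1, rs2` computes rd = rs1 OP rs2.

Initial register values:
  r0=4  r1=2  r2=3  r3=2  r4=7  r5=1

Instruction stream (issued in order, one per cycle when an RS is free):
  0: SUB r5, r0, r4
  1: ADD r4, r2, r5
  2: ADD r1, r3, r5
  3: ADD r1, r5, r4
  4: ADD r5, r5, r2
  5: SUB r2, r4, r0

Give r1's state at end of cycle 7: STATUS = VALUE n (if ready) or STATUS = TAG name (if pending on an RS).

STATUS = TAG Add3

c1: issue SUB r5<-Add1 | r0:4,r1:2,r2:3,r3:2,r4:7,r5:Add1
c2: issue ADD r4<-Add2 | r0:4,r1:2,r2:3,r3:2,r4:Add2,r5:Add1
c3: CDB Add1=-3; issue ADD r1<-Add1 | r0:4,r1:Add1,r2:3,r3:2,r4:Add2,r5:-3
c4: issue ADD r1<-Add3 | r0:4,r1:Add3,r2:3,r3:2,r4:Add2,r5:-3
c5: CDB Add1=-1; issue ADD r5<-Add1 | r0:4,r1:Add3,r2:3,r3:2,r4:Add2,r5:Add1
c6: CDB Add2=0; issue SUB r2<-Add2 | r0:4,r1:Add3,r2:Add2,r3:2,r4:0,r5:Add1
c7: CDB Add1=0 | r0:4,r1:Add3,r2:Add2,r3:2,r4:0,r5:0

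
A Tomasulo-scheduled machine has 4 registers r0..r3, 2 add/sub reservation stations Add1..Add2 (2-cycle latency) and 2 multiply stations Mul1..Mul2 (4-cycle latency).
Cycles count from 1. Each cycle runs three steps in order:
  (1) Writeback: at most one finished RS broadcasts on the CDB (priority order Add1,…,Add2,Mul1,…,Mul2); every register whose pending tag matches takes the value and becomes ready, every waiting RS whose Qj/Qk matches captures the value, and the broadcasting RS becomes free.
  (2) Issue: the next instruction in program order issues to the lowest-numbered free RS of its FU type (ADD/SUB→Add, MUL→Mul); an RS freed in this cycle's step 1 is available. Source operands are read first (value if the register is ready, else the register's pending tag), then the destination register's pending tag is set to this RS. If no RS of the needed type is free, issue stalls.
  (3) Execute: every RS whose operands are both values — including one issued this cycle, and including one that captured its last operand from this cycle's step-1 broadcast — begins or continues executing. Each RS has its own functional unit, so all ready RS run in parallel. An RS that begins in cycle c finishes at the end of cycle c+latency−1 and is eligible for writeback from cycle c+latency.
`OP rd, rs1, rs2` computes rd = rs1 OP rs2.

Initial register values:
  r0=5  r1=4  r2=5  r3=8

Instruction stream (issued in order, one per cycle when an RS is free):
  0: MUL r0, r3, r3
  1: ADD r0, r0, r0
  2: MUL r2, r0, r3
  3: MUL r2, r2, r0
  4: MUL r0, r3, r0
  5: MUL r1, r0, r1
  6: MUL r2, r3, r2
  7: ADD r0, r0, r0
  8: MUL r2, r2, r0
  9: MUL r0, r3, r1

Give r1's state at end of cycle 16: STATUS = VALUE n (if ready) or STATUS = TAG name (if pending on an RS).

c1: issue MUL r0<-Mul1 | r0:Mul1,r1:4,r2:5,r3:8
c2: issue ADD r0<-Add1 | r0:Add1,r1:4,r2:5,r3:8
c3: issue MUL r2<-Mul2 | r0:Add1,r1:4,r2:Mul2,r3:8
c4: stall | r0:Add1,r1:4,r2:Mul2,r3:8
c5: CDB Mul1=64; issue MUL r2<-Mul1 | r0:Add1,r1:4,r2:Mul1,r3:8
c6: stall | r0:Add1,r1:4,r2:Mul1,r3:8
c7: CDB Add1=128; stall | r0:128,r1:4,r2:Mul1,r3:8
c8: stall | r0:128,r1:4,r2:Mul1,r3:8
c9: stall | r0:128,r1:4,r2:Mul1,r3:8
c10: stall | r0:128,r1:4,r2:Mul1,r3:8
c11: CDB Mul2=1024; issue MUL r0<-Mul2 | r0:Mul2,r1:4,r2:Mul1,r3:8
c12: stall | r0:Mul2,r1:4,r2:Mul1,r3:8
c13: stall | r0:Mul2,r1:4,r2:Mul1,r3:8
c14: stall | r0:Mul2,r1:4,r2:Mul1,r3:8
c15: CDB Mul1=131072; issue MUL r1<-Mul1 | r0:Mul2,r1:Mul1,r2:131072,r3:8
c16: CDB Mul2=1024; issue MUL r2<-Mul2 | r0:1024,r1:Mul1,r2:Mul2,r3:8

STATUS = TAG Mul1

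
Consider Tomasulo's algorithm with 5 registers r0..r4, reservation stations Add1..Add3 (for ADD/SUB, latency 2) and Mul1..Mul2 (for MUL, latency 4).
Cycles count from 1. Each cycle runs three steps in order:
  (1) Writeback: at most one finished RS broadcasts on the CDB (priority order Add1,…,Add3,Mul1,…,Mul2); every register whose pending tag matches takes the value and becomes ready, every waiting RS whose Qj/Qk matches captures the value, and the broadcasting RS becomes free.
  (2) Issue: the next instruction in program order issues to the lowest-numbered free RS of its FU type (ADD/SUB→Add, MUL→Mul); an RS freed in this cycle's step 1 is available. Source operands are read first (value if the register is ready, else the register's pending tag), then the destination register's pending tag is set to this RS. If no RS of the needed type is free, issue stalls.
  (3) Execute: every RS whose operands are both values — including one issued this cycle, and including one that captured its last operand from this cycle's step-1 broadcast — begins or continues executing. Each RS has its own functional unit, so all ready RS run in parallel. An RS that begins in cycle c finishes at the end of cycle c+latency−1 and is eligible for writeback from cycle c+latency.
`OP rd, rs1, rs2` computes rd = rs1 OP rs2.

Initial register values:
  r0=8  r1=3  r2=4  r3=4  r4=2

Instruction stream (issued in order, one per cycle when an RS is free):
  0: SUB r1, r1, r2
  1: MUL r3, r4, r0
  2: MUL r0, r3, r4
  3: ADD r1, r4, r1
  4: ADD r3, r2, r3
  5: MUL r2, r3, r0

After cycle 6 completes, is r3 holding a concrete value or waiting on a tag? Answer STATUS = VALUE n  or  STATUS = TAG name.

cycle 1: issue SUB r1<-Add1 // r0:8,r1:Add1,r2:4,r3:4,r4:2
cycle 2: issue MUL r3<-Mul1 // r0:8,r1:Add1,r2:4,r3:Mul1,r4:2
cycle 3: CDB Add1=-1; issue MUL r0<-Mul2 // r0:Mul2,r1:-1,r2:4,r3:Mul1,r4:2
cycle 4: issue ADD r1<-Add1 // r0:Mul2,r1:Add1,r2:4,r3:Mul1,r4:2
cycle 5: issue ADD r3<-Add2 // r0:Mul2,r1:Add1,r2:4,r3:Add2,r4:2
cycle 6: CDB Add1=1; stall // r0:Mul2,r1:1,r2:4,r3:Add2,r4:2

STATUS = TAG Add2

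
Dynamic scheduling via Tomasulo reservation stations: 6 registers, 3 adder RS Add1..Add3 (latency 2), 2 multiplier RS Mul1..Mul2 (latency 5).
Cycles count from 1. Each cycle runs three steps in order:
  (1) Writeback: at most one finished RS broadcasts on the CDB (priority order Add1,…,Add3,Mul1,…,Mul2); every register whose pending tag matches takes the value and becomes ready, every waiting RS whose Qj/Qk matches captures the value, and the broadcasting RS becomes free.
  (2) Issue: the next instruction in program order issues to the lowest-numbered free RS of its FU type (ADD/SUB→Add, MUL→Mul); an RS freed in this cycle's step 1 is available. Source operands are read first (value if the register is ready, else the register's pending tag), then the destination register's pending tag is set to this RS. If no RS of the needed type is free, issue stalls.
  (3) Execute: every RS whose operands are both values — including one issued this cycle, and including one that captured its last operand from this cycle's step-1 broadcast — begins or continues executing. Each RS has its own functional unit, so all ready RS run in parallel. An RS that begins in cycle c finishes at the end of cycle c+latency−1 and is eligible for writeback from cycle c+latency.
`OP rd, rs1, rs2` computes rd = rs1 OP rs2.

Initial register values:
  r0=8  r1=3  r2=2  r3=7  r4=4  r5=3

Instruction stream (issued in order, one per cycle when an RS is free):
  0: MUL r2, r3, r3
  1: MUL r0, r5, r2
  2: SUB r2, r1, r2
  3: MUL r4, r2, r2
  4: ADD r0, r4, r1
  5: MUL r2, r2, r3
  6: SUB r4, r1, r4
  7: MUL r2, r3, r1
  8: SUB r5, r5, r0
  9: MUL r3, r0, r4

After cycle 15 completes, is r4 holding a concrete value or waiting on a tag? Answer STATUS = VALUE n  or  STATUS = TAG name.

STATUS = VALUE -2113

  c1: issue MUL r2<-Mul1  regs: r0:8,r1:3,r2:Mul1,r3:7,r4:4,r5:3
  c2: issue MUL r0<-Mul2  regs: r0:Mul2,r1:3,r2:Mul1,r3:7,r4:4,r5:3
  c3: issue SUB r2<-Add1  regs: r0:Mul2,r1:3,r2:Add1,r3:7,r4:4,r5:3
  c4: stall  regs: r0:Mul2,r1:3,r2:Add1,r3:7,r4:4,r5:3
  c5: stall  regs: r0:Mul2,r1:3,r2:Add1,r3:7,r4:4,r5:3
  c6: CDB Mul1=49; issue MUL r4<-Mul1  regs: r0:Mul2,r1:3,r2:Add1,r3:7,r4:Mul1,r5:3
  c7: issue ADD r0<-Add2  regs: r0:Add2,r1:3,r2:Add1,r3:7,r4:Mul1,r5:3
  c8: CDB Add1=-46; stall  regs: r0:Add2,r1:3,r2:-46,r3:7,r4:Mul1,r5:3
  c9: stall  regs: r0:Add2,r1:3,r2:-46,r3:7,r4:Mul1,r5:3
  c10: stall  regs: r0:Add2,r1:3,r2:-46,r3:7,r4:Mul1,r5:3
  c11: CDB Mul2=147; issue MUL r2<-Mul2  regs: r0:Add2,r1:3,r2:Mul2,r3:7,r4:Mul1,r5:3
  c12: issue SUB r4<-Add1  regs: r0:Add2,r1:3,r2:Mul2,r3:7,r4:Add1,r5:3
  c13: CDB Mul1=2116; issue MUL r2<-Mul1  regs: r0:Add2,r1:3,r2:Mul1,r3:7,r4:Add1,r5:3
  c14: issue SUB r5<-Add3  regs: r0:Add2,r1:3,r2:Mul1,r3:7,r4:Add1,r5:Add3
  c15: CDB Add1=-2113; stall  regs: r0:Add2,r1:3,r2:Mul1,r3:7,r4:-2113,r5:Add3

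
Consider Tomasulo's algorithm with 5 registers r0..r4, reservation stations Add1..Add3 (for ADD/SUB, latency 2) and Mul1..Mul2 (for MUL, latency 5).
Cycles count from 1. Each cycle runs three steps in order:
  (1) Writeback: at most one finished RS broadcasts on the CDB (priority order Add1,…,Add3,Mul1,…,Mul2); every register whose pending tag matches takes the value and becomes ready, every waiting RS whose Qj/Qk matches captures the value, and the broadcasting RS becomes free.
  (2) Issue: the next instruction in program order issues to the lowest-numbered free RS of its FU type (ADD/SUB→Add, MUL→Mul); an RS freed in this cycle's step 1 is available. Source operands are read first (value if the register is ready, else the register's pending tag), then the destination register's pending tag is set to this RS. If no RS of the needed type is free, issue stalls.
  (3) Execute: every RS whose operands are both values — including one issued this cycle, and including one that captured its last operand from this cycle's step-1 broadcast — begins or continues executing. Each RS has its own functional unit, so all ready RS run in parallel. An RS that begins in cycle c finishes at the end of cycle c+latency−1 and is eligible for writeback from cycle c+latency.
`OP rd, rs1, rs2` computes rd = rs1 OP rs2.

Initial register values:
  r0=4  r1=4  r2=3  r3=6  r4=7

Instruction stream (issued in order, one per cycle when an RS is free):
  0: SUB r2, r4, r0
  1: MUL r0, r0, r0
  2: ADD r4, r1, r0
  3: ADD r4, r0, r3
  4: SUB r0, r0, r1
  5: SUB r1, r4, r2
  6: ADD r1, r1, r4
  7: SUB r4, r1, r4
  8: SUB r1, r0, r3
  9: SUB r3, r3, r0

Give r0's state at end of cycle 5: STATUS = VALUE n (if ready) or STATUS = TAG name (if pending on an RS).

STATUS = TAG Add3

  c1: issue SUB r2<-Add1  regs: r0:4,r1:4,r2:Add1,r3:6,r4:7
  c2: issue MUL r0<-Mul1  regs: r0:Mul1,r1:4,r2:Add1,r3:6,r4:7
  c3: CDB Add1=3; issue ADD r4<-Add1  regs: r0:Mul1,r1:4,r2:3,r3:6,r4:Add1
  c4: issue ADD r4<-Add2  regs: r0:Mul1,r1:4,r2:3,r3:6,r4:Add2
  c5: issue SUB r0<-Add3  regs: r0:Add3,r1:4,r2:3,r3:6,r4:Add2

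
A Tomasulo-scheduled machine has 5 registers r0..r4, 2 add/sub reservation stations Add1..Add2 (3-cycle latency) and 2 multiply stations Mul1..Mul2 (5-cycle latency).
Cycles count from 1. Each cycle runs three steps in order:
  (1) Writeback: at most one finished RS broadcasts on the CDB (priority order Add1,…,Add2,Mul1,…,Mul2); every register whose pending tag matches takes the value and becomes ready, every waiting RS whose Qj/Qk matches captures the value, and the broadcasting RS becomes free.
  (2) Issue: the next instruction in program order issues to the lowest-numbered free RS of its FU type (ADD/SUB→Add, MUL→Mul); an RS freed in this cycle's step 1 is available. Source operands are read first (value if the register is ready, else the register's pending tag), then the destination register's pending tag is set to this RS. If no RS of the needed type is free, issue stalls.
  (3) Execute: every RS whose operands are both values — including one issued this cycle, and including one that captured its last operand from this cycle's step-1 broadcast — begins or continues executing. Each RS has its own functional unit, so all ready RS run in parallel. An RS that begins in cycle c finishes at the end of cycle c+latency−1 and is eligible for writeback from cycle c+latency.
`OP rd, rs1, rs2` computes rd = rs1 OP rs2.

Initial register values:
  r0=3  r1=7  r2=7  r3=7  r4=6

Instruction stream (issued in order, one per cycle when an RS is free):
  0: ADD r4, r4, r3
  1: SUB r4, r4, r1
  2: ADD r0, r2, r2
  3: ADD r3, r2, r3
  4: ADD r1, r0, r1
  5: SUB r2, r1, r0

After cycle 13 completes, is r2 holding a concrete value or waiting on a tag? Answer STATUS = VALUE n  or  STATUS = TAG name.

STATUS = TAG Add1

c1: issue ADD r4<-Add1 | r0:3,r1:7,r2:7,r3:7,r4:Add1
c2: issue SUB r4<-Add2 | r0:3,r1:7,r2:7,r3:7,r4:Add2
c3: stall | r0:3,r1:7,r2:7,r3:7,r4:Add2
c4: CDB Add1=13; issue ADD r0<-Add1 | r0:Add1,r1:7,r2:7,r3:7,r4:Add2
c5: stall | r0:Add1,r1:7,r2:7,r3:7,r4:Add2
c6: stall | r0:Add1,r1:7,r2:7,r3:7,r4:Add2
c7: CDB Add1=14; issue ADD r3<-Add1 | r0:14,r1:7,r2:7,r3:Add1,r4:Add2
c8: CDB Add2=6; issue ADD r1<-Add2 | r0:14,r1:Add2,r2:7,r3:Add1,r4:6
c9: stall | r0:14,r1:Add2,r2:7,r3:Add1,r4:6
c10: CDB Add1=14; issue SUB r2<-Add1 | r0:14,r1:Add2,r2:Add1,r3:14,r4:6
c11: CDB Add2=21 | r0:14,r1:21,r2:Add1,r3:14,r4:6
c12: - | r0:14,r1:21,r2:Add1,r3:14,r4:6
c13: - | r0:14,r1:21,r2:Add1,r3:14,r4:6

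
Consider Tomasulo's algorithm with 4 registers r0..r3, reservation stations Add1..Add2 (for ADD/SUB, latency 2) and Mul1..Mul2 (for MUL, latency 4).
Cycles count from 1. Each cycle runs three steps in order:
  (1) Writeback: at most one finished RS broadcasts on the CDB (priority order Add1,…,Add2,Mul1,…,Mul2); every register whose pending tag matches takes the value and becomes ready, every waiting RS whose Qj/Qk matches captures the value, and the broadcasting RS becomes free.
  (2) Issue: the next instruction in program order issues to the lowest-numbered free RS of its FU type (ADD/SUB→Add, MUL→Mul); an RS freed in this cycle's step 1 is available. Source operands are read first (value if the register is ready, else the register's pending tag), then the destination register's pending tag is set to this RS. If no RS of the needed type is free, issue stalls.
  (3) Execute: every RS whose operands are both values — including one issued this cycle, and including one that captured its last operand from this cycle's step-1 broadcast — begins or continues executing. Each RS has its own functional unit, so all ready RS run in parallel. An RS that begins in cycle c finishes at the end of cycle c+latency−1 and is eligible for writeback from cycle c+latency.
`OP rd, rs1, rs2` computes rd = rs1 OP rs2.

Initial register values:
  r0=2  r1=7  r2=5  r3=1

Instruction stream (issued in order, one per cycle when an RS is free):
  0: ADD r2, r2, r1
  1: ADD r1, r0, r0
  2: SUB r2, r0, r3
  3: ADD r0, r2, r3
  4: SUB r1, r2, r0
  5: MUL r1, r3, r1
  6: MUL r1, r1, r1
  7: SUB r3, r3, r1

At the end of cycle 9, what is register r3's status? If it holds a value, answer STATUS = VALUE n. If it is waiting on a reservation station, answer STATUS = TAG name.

cycle 1: issue ADD r2<-Add1 // r0:2,r1:7,r2:Add1,r3:1
cycle 2: issue ADD r1<-Add2 // r0:2,r1:Add2,r2:Add1,r3:1
cycle 3: CDB Add1=12; issue SUB r2<-Add1 // r0:2,r1:Add2,r2:Add1,r3:1
cycle 4: CDB Add2=4; issue ADD r0<-Add2 // r0:Add2,r1:4,r2:Add1,r3:1
cycle 5: CDB Add1=1; issue SUB r1<-Add1 // r0:Add2,r1:Add1,r2:1,r3:1
cycle 6: issue MUL r1<-Mul1 // r0:Add2,r1:Mul1,r2:1,r3:1
cycle 7: CDB Add2=2; issue MUL r1<-Mul2 // r0:2,r1:Mul2,r2:1,r3:1
cycle 8: issue SUB r3<-Add2 // r0:2,r1:Mul2,r2:1,r3:Add2
cycle 9: CDB Add1=-1 // r0:2,r1:Mul2,r2:1,r3:Add2

STATUS = TAG Add2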